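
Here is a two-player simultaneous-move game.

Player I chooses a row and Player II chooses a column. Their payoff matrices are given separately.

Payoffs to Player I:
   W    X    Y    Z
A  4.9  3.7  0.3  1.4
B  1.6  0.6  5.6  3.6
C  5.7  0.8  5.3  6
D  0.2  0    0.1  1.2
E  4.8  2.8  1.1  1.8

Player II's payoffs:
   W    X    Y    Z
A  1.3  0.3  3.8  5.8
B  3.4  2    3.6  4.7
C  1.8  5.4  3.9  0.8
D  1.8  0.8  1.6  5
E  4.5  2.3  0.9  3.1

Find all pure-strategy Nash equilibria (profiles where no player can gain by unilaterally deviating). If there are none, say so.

none

(A, W): Player I can switch to C (4.9 → 5.7). Not NE.
(A, X): Player II can switch to W (0.3 → 1.3). Not NE.
(A, Y): Player I can switch to B (0.3 → 5.6). Not NE.
(A, Z): Player I can switch to B (1.4 → 3.6). Not NE.
(B, W): Player I can switch to A (1.6 → 4.9). Not NE.
(B, X): Player I can switch to A (0.6 → 3.7). Not NE.
(B, Y): Player II can switch to Z (3.6 → 4.7). Not NE.
(B, Z): Player I can switch to C (3.6 → 6). Not NE.
(The remaining 12 profiles each have a profitable deviation by the same check.)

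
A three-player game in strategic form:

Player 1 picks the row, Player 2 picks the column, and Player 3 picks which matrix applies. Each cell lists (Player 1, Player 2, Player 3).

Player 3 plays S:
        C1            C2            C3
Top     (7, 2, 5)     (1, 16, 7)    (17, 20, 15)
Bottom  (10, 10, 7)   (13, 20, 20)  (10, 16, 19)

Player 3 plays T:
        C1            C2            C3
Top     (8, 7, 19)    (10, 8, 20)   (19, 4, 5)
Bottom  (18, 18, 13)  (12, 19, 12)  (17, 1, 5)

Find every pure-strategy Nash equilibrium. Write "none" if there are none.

(Top, C3, S); (Bottom, C2, S)

For each player, find the best response to each opponent profile; mutual best responses are the pure NE.
Player 1 against (C1, S): payoffs 7, 10 → best response Bottom.
Player 1 against (C1, T): payoffs 8, 18 → best response Bottom.
Player 1 against (C2, S): payoffs 1, 13 → best response Bottom.
Player 1 against (C2, T): payoffs 10, 12 → best response Bottom.
Player 1 against (C3, S): payoffs 17, 10 → best response Top.
Player 1 against (C3, T): payoffs 19, 17 → best response Top.
Player 2 against (Top, S): payoffs 2, 16, 20 → best response C3.
Player 2 against (Top, T): payoffs 7, 8, 4 → best response C2.
Player 2 against (Bottom, S): payoffs 10, 20, 16 → best response C2.
Player 2 against (Bottom, T): payoffs 18, 19, 1 → best response C2.
Player 3 against (Top, C1): payoffs 5, 19 → best response T.
Player 3 against (Top, C2): payoffs 7, 20 → best response T.
Player 3 against (Top, C3): payoffs 15, 5 → best response S.
Player 3 against (Bottom, C1): payoffs 7, 13 → best response T.
Player 3 against (Bottom, C2): payoffs 20, 12 → best response S.
Player 3 against (Bottom, C3): payoffs 19, 5 → best response S.
Mutual best responses: (Top, C3, S); (Bottom, C2, S).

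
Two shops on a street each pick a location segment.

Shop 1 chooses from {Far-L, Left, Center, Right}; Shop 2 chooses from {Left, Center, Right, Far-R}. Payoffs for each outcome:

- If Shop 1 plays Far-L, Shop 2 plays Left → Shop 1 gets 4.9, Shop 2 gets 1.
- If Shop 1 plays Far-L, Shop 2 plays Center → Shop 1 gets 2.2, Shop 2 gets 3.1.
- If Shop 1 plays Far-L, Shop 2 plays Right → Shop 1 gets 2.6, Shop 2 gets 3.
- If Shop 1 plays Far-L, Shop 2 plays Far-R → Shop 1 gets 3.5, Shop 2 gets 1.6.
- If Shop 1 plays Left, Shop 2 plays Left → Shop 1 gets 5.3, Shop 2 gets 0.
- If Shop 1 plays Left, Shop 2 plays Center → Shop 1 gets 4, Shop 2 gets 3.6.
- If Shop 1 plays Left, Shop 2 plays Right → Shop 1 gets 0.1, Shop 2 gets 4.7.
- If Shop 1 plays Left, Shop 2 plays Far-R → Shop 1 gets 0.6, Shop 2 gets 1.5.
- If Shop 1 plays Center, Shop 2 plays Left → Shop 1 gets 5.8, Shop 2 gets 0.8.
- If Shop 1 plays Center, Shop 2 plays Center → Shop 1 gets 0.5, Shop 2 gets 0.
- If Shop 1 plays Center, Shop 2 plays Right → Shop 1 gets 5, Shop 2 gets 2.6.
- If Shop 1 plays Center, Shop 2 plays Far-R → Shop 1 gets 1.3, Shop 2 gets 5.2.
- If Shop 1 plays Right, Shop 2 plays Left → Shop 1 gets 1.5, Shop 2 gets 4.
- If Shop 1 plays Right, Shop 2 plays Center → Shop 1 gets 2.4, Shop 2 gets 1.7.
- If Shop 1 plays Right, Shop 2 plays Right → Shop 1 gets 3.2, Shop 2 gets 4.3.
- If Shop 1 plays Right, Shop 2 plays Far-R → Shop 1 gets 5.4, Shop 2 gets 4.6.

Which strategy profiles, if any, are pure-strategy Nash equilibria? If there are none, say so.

Shop 1 against Left: payoffs 4.9, 5.3, 5.8, 1.5 → best response Center.
Shop 1 against Center: payoffs 2.2, 4, 0.5, 2.4 → best response Left.
Shop 1 against Right: payoffs 2.6, 0.1, 5, 3.2 → best response Center.
Shop 1 against Far-R: payoffs 3.5, 0.6, 1.3, 5.4 → best response Right.
Shop 2 against Far-L: payoffs 1, 3.1, 3, 1.6 → best response Center.
Shop 2 against Left: payoffs 0, 3.6, 4.7, 1.5 → best response Right.
Shop 2 against Center: payoffs 0.8, 0, 2.6, 5.2 → best response Far-R.
Shop 2 against Right: payoffs 4, 1.7, 4.3, 4.6 → best response Far-R.
Mutual best responses: (Right, Far-R).

The unique pure-strategy Nash equilibrium is (Right, Far-R).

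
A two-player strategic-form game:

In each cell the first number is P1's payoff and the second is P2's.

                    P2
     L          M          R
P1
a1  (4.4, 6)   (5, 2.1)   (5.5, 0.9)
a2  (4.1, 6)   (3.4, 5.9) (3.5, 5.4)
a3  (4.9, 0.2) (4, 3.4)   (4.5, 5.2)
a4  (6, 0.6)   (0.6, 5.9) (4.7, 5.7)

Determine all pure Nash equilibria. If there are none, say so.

P1 against L: payoffs 4.4, 4.1, 4.9, 6 → best response a4.
P1 against M: payoffs 5, 3.4, 4, 0.6 → best response a1.
P1 against R: payoffs 5.5, 3.5, 4.5, 4.7 → best response a1.
P2 against a1: payoffs 6, 2.1, 0.9 → best response L.
P2 against a2: payoffs 6, 5.9, 5.4 → best response L.
P2 against a3: payoffs 0.2, 3.4, 5.2 → best response R.
P2 against a4: payoffs 0.6, 5.9, 5.7 → best response M.
No profile is a mutual best response for all players.

There is no pure-strategy Nash equilibrium.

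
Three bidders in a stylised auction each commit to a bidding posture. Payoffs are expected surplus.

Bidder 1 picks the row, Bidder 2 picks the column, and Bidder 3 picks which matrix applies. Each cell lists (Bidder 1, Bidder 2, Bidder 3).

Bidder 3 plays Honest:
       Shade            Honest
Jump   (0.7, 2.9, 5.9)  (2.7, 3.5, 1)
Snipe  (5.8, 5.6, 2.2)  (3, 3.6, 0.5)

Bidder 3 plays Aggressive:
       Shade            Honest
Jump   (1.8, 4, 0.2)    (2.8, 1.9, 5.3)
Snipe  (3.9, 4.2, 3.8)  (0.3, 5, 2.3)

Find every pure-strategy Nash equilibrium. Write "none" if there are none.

none

(Jump, Shade, Honest): Bidder 1 can switch to Snipe (0.7 → 5.8). Not NE.
(Jump, Shade, Aggressive): Bidder 1 can switch to Snipe (1.8 → 3.9). Not NE.
(Jump, Honest, Honest): Bidder 1 can switch to Snipe (2.7 → 3). Not NE.
(Jump, Honest, Aggressive): Bidder 2 can switch to Shade (1.9 → 4). Not NE.
(Snipe, Shade, Honest): Bidder 3 can switch to Aggressive (2.2 → 3.8). Not NE.
(Snipe, Shade, Aggressive): Bidder 2 can switch to Honest (4.2 → 5). Not NE.
(Snipe, Honest, Honest): Bidder 2 can switch to Shade (3.6 → 5.6). Not NE.
(Snipe, Honest, Aggressive): Bidder 1 can switch to Jump (0.3 → 2.8). Not NE.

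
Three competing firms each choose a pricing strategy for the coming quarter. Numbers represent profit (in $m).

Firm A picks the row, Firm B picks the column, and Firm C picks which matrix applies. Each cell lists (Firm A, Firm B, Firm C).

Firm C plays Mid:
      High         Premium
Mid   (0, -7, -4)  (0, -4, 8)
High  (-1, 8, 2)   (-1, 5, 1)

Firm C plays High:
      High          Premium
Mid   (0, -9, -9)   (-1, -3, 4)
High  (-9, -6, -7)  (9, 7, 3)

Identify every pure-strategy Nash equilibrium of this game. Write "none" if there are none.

(Mid, High, Mid): Firm B can switch to Premium (-7 → -4). Not NE.
(Mid, High, High): Firm B can switch to Premium (-9 → -3). Not NE.
(Mid, Premium, Mid): Firm A gets 0, best alternative -1; Firm B gets -4, best alternative -7; Firm C gets 8, best alternative 4. No profitable deviation — NE.
(Mid, Premium, High): Firm A can switch to High (-1 → 9). Not NE.
(High, High, Mid): Firm A can switch to Mid (-1 → 0). Not NE.
(High, High, High): Firm A can switch to Mid (-9 → 0). Not NE.
(High, Premium, Mid): Firm A can switch to Mid (-1 → 0). Not NE.
(High, Premium, High): Firm A gets 9, best alternative -1; Firm B gets 7, best alternative -6; Firm C gets 3, best alternative 1. No profitable deviation — NE.

Pure-strategy Nash equilibria: (Mid, Premium, Mid), (High, Premium, High)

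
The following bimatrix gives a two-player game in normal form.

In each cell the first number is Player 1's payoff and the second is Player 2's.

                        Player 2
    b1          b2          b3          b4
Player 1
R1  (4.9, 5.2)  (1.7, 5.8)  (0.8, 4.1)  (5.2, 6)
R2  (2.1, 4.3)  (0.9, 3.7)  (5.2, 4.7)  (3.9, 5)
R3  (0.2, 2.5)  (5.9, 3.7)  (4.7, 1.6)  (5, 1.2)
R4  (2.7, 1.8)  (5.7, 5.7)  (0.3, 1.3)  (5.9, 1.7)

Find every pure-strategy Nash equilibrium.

Pure NE: (R3, b2)

Player 1 against b1: payoffs 4.9, 2.1, 0.2, 2.7 → best response R1.
Player 1 against b2: payoffs 1.7, 0.9, 5.9, 5.7 → best response R3.
Player 1 against b3: payoffs 0.8, 5.2, 4.7, 0.3 → best response R2.
Player 1 against b4: payoffs 5.2, 3.9, 5, 5.9 → best response R4.
Player 2 against R1: payoffs 5.2, 5.8, 4.1, 6 → best response b4.
Player 2 against R2: payoffs 4.3, 3.7, 4.7, 5 → best response b4.
Player 2 against R3: payoffs 2.5, 3.7, 1.6, 1.2 → best response b2.
Player 2 against R4: payoffs 1.8, 5.7, 1.3, 1.7 → best response b2.
Mutual best responses: (R3, b2).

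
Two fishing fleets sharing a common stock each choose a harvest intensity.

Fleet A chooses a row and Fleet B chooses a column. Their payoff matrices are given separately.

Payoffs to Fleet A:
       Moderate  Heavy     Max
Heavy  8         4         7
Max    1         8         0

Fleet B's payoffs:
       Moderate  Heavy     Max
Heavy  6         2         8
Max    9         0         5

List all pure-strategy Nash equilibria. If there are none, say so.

(Heavy, Max)

(Heavy, Moderate): Fleet B can switch to Max (6 → 8). Not NE.
(Heavy, Heavy): Fleet A can switch to Max (4 → 8). Not NE.
(Heavy, Max): Fleet A gets 7, best alternative 0; Fleet B gets 8, best alternative 6. No profitable deviation — NE.
(Max, Moderate): Fleet A can switch to Heavy (1 → 8). Not NE.
(Max, Heavy): Fleet B can switch to Moderate (0 → 9). Not NE.
(Max, Max): Fleet A can switch to Heavy (0 → 7). Not NE.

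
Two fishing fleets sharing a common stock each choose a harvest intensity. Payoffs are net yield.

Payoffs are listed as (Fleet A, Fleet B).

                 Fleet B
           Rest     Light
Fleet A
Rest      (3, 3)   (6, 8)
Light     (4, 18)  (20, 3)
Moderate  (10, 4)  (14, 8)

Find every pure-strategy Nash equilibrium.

Fleet A against Rest: payoffs 3, 4, 10 → best response Moderate.
Fleet A against Light: payoffs 6, 20, 14 → best response Light.
Fleet B against Rest: payoffs 3, 8 → best response Light.
Fleet B against Light: payoffs 18, 3 → best response Rest.
Fleet B against Moderate: payoffs 4, 8 → best response Light.
No profile is a mutual best response for all players.

There is no pure-strategy Nash equilibrium.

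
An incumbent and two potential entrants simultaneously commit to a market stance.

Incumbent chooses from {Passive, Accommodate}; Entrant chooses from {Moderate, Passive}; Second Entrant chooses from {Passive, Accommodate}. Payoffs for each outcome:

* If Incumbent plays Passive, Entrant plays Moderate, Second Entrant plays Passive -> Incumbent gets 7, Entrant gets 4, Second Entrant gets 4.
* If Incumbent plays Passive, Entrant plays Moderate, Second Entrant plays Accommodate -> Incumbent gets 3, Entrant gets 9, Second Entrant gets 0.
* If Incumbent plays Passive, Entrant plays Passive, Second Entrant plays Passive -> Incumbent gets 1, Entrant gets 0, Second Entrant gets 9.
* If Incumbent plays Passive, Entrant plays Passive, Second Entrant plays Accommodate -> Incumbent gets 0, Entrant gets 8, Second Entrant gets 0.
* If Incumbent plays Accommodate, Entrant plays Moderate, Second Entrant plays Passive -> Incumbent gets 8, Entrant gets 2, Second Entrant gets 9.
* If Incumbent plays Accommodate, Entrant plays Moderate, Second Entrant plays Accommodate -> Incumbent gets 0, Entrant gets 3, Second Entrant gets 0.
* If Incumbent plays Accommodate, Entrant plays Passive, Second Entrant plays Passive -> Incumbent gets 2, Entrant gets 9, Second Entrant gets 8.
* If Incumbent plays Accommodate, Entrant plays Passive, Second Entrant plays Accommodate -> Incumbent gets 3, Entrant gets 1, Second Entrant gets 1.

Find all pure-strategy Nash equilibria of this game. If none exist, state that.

(Passive, Moderate, Passive): Incumbent can switch to Accommodate (7 → 8). Not NE.
(Passive, Moderate, Accommodate): Second Entrant can switch to Passive (0 → 4). Not NE.
(Passive, Passive, Passive): Incumbent can switch to Accommodate (1 → 2). Not NE.
(Passive, Passive, Accommodate): Incumbent can switch to Accommodate (0 → 3). Not NE.
(Accommodate, Moderate, Passive): Entrant can switch to Passive (2 → 9). Not NE.
(Accommodate, Moderate, Accommodate): Incumbent can switch to Passive (0 → 3). Not NE.
(Accommodate, Passive, Passive): Incumbent gets 2, best alternative 1; Entrant gets 9, best alternative 2; Second Entrant gets 8, best alternative 1. No profitable deviation — NE.
(Accommodate, Passive, Accommodate): Entrant can switch to Moderate (1 → 3). Not NE.

The unique pure-strategy Nash equilibrium is (Accommodate, Passive, Passive).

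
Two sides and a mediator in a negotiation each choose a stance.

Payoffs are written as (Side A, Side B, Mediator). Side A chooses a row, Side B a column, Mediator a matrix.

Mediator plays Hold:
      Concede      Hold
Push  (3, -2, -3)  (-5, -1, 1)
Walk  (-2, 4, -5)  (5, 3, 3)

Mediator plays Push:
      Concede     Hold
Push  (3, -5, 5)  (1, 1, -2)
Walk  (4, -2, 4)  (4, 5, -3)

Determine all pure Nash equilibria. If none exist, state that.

(Push, Concede, Hold): Side B can switch to Hold (-2 → -1). Not NE.
(Push, Concede, Push): Side A can switch to Walk (3 → 4). Not NE.
(Push, Hold, Hold): Side A can switch to Walk (-5 → 5). Not NE.
(Push, Hold, Push): Side A can switch to Walk (1 → 4). Not NE.
(Walk, Concede, Hold): Side A can switch to Push (-2 → 3). Not NE.
(Walk, Concede, Push): Side B can switch to Hold (-2 → 5). Not NE.
(Walk, Hold, Hold): Side B can switch to Concede (3 → 4). Not NE.
(Walk, Hold, Push): Mediator can switch to Hold (-3 → 3). Not NE.

none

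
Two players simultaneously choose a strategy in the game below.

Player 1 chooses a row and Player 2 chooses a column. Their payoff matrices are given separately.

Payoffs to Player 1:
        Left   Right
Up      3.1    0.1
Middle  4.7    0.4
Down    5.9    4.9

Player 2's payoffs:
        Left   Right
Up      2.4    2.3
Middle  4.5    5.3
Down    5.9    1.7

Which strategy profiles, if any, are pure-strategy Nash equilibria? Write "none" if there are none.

(Up, Left): Player 1 can switch to Middle (3.1 → 4.7). Not NE.
(Up, Right): Player 1 can switch to Middle (0.1 → 0.4). Not NE.
(Middle, Left): Player 1 can switch to Down (4.7 → 5.9). Not NE.
(Middle, Right): Player 1 can switch to Down (0.4 → 4.9). Not NE.
(Down, Left): Player 1 gets 5.9, best alternative 4.7; Player 2 gets 5.9, best alternative 1.7. No profitable deviation — NE.
(Down, Right): Player 2 can switch to Left (1.7 → 5.9). Not NE.

Pure NE: (Down, Left)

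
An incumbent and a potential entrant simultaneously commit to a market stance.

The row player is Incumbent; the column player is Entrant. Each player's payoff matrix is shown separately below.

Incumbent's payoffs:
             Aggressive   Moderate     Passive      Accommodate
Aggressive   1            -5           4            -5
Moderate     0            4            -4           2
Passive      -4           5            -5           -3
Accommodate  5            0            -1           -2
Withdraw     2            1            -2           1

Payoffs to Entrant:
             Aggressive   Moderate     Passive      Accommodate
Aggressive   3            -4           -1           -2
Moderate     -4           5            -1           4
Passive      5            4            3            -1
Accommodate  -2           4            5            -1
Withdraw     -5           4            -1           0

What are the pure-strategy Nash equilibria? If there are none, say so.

There is no pure-strategy Nash equilibrium.

(Aggressive, Aggressive): Incumbent can switch to Accommodate (1 → 5). Not NE.
(Aggressive, Moderate): Incumbent can switch to Moderate (-5 → 4). Not NE.
(Aggressive, Passive): Entrant can switch to Aggressive (-1 → 3). Not NE.
(Aggressive, Accommodate): Incumbent can switch to Moderate (-5 → 2). Not NE.
(Moderate, Aggressive): Incumbent can switch to Aggressive (0 → 1). Not NE.
(Moderate, Moderate): Incumbent can switch to Passive (4 → 5). Not NE.
(Moderate, Passive): Incumbent can switch to Aggressive (-4 → 4). Not NE.
(Moderate, Accommodate): Entrant can switch to Moderate (4 → 5). Not NE.
(The remaining 12 profiles each have a profitable deviation by the same check.)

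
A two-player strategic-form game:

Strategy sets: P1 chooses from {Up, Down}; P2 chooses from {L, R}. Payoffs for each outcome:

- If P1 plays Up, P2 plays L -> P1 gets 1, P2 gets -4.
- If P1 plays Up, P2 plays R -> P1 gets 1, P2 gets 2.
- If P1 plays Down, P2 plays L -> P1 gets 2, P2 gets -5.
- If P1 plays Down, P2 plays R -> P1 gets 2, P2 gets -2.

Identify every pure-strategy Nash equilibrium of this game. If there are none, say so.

(Up, L): P1 can switch to Down (1 → 2). Not NE.
(Up, R): P1 can switch to Down (1 → 2). Not NE.
(Down, L): P2 can switch to R (-5 → -2). Not NE.
(Down, R): P1 gets 2, best alternative 1; P2 gets -2, best alternative -5. No profitable deviation — NE.

(Down, R)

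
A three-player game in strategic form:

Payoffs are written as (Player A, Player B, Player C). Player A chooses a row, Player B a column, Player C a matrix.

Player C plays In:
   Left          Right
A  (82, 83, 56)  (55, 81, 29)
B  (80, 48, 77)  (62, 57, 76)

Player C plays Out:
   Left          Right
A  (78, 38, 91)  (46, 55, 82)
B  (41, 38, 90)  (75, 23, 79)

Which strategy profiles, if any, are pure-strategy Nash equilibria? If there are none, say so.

(A, Left, In): Player C can switch to Out (56 → 91). Not NE.
(A, Left, Out): Player B can switch to Right (38 → 55). Not NE.
(A, Right, In): Player A can switch to B (55 → 62). Not NE.
(A, Right, Out): Player A can switch to B (46 → 75). Not NE.
(B, Left, In): Player A can switch to A (80 → 82). Not NE.
(B, Left, Out): Player A can switch to A (41 → 78). Not NE.
(B, Right, In): Player C can switch to Out (76 → 79). Not NE.
(B, Right, Out): Player B can switch to Left (23 → 38). Not NE.

No pure-strategy Nash equilibrium.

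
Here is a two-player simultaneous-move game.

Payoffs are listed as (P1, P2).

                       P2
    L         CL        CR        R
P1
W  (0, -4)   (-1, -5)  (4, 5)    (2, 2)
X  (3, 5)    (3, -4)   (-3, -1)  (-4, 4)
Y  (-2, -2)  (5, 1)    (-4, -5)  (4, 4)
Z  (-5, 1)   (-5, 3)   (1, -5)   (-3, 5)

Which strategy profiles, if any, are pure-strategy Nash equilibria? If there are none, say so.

For each strategy profile, look for a profitable unilateral deviation.
(W, L): P1 can switch to X (0 → 3). Not NE.
(W, CL): P1 can switch to X (-1 → 3). Not NE.
(W, CR): P1 gets 4, best alternative 1; P2 gets 5, best alternative 2. No profitable deviation — NE.
(W, R): P1 can switch to Y (2 → 4). Not NE.
(X, L): P1 gets 3, best alternative 0; P2 gets 5, best alternative 4. No profitable deviation — NE.
(X, CL): P1 can switch to Y (3 → 5). Not NE.
(X, CR): P1 can switch to W (-3 → 4). Not NE.
(X, R): P1 can switch to W (-4 → 2). Not NE.
(Y, L): P1 can switch to W (-2 → 0). Not NE.
(Y, CL): P2 can switch to R (1 → 4). Not NE.
(Y, CR): P1 can switch to W (-4 → 4). Not NE.
(Y, R): P1 gets 4, best alternative 2; P2 gets 4, best alternative 1. No profitable deviation — NE.
(Z, L): P1 can switch to W (-5 → 0). Not NE.
(Z, CL): P1 can switch to W (-5 → -1). Not NE.
(Z, CR): P1 can switch to W (1 → 4). Not NE.
(The remaining 1 profile has a profitable deviation by the same check.)

The pure Nash equilibria are (W, CR) and (X, L) and (Y, R).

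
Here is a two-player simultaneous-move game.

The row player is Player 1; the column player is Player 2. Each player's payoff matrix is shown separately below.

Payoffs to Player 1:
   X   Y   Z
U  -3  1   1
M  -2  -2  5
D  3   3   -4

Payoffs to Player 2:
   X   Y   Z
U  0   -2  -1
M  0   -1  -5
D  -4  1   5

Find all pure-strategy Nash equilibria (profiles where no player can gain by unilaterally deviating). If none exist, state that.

For each strategy profile, look for a profitable unilateral deviation.
(U, X): Player 1 can switch to M (-3 → -2). Not NE.
(U, Y): Player 1 can switch to D (1 → 3). Not NE.
(U, Z): Player 1 can switch to M (1 → 5). Not NE.
(M, X): Player 1 can switch to D (-2 → 3). Not NE.
(M, Y): Player 1 can switch to U (-2 → 1). Not NE.
(M, Z): Player 2 can switch to X (-5 → 0). Not NE.
(D, X): Player 2 can switch to Y (-4 → 1). Not NE.
(D, Y): Player 2 can switch to Z (1 → 5). Not NE.
(D, Z): Player 1 can switch to U (-4 → 1). Not NE.

There is no pure-strategy Nash equilibrium.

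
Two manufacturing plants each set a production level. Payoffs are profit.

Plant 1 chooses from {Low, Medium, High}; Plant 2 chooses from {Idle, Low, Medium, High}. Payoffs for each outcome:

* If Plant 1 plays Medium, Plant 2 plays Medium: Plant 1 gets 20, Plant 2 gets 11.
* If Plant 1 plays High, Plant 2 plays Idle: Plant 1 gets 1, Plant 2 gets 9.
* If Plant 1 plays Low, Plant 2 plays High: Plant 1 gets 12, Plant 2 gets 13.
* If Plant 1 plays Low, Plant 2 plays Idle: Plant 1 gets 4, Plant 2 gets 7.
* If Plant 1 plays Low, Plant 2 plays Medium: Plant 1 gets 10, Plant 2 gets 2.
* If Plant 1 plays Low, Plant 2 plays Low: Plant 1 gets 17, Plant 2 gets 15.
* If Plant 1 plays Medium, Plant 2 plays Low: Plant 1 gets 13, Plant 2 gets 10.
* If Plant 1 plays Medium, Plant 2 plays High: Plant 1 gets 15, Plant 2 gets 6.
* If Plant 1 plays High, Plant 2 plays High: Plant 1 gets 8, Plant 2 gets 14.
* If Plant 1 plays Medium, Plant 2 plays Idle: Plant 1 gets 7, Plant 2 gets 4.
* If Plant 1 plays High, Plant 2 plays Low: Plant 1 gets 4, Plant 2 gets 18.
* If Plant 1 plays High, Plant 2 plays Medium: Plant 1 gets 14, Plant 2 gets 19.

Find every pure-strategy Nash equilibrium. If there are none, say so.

(Low, Idle): Plant 1 can switch to Medium (4 → 7). Not NE.
(Low, Low): Plant 1 gets 17, best alternative 13; Plant 2 gets 15, best alternative 13. No profitable deviation — NE.
(Low, Medium): Plant 1 can switch to Medium (10 → 20). Not NE.
(Low, High): Plant 1 can switch to Medium (12 → 15). Not NE.
(Medium, Idle): Plant 2 can switch to Low (4 → 10). Not NE.
(Medium, Low): Plant 1 can switch to Low (13 → 17). Not NE.
(Medium, Medium): Plant 1 gets 20, best alternative 14; Plant 2 gets 11, best alternative 10. No profitable deviation — NE.
(Medium, High): Plant 2 can switch to Low (6 → 10). Not NE.
(High, Idle): Plant 1 can switch to Low (1 → 4). Not NE.
(High, Low): Plant 1 can switch to Low (4 → 17). Not NE.
(High, Medium): Plant 1 can switch to Medium (14 → 20). Not NE.
(High, High): Plant 1 can switch to Low (8 → 12). Not NE.

The pure Nash equilibria are (Low, Low), (Medium, Medium).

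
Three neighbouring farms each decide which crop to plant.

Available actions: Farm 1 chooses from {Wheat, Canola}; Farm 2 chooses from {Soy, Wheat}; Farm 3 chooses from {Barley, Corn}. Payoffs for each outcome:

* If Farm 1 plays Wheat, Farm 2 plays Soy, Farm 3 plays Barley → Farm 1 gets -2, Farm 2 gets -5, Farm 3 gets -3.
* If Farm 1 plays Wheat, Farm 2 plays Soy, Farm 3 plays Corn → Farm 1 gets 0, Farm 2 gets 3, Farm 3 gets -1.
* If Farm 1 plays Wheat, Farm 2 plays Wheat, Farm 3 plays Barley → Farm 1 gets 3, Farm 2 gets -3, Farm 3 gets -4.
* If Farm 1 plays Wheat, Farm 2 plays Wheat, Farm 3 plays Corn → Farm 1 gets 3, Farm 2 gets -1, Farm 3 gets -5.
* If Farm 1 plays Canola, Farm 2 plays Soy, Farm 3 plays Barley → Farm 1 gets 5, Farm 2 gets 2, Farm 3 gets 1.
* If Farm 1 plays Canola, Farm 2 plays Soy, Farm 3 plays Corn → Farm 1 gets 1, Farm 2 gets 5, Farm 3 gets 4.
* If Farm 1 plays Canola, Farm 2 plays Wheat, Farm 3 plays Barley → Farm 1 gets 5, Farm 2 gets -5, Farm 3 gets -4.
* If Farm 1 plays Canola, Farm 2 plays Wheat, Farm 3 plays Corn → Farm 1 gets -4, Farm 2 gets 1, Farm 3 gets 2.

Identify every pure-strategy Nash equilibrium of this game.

Farm 1 against (Soy, Barley): payoffs -2, 5 → best response Canola.
Farm 1 against (Soy, Corn): payoffs 0, 1 → best response Canola.
Farm 1 against (Wheat, Barley): payoffs 3, 5 → best response Canola.
Farm 1 against (Wheat, Corn): payoffs 3, -4 → best response Wheat.
Farm 2 against (Wheat, Barley): payoffs -5, -3 → best response Wheat.
Farm 2 against (Wheat, Corn): payoffs 3, -1 → best response Soy.
Farm 2 against (Canola, Barley): payoffs 2, -5 → best response Soy.
Farm 2 against (Canola, Corn): payoffs 5, 1 → best response Soy.
Farm 3 against (Wheat, Soy): payoffs -3, -1 → best response Corn.
Farm 3 against (Wheat, Wheat): payoffs -4, -5 → best response Barley.
Farm 3 against (Canola, Soy): payoffs 1, 4 → best response Corn.
Farm 3 against (Canola, Wheat): payoffs -4, 2 → best response Corn.
Mutual best responses: (Canola, Soy, Corn).

The unique pure-strategy Nash equilibrium is (Canola, Soy, Corn).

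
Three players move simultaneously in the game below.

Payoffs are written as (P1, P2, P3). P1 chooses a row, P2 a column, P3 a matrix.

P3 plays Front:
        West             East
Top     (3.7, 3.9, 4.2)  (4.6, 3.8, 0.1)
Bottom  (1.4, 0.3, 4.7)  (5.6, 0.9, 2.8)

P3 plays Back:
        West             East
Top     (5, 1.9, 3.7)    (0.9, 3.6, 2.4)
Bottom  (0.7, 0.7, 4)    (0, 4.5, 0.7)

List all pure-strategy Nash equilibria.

P1 against (West, Front): payoffs 3.7, 1.4 → best response Top.
P1 against (West, Back): payoffs 5, 0.7 → best response Top.
P1 against (East, Front): payoffs 4.6, 5.6 → best response Bottom.
P1 against (East, Back): payoffs 0.9, 0 → best response Top.
P2 against (Top, Front): payoffs 3.9, 3.8 → best response West.
P2 against (Top, Back): payoffs 1.9, 3.6 → best response East.
P2 against (Bottom, Front): payoffs 0.3, 0.9 → best response East.
P2 against (Bottom, Back): payoffs 0.7, 4.5 → best response East.
P3 against (Top, West): payoffs 4.2, 3.7 → best response Front.
P3 against (Top, East): payoffs 0.1, 2.4 → best response Back.
P3 against (Bottom, West): payoffs 4.7, 4 → best response Front.
P3 against (Bottom, East): payoffs 2.8, 0.7 → best response Front.
Mutual best responses: (Top, West, Front); (Top, East, Back); (Bottom, East, Front).

The pure Nash equilibria are (Top, West, Front); (Top, East, Back); (Bottom, East, Front).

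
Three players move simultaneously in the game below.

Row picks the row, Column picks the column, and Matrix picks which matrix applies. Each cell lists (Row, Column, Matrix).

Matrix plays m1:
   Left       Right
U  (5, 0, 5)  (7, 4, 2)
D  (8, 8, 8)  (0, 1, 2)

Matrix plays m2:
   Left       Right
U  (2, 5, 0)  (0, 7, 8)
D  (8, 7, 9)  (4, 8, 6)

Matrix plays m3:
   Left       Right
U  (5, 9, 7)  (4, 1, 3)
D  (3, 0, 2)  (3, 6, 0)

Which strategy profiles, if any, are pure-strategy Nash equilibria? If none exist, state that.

(U, Left, m3); (D, Right, m2)

Mark each player's best response to every combination of opponents' strategies; a profile where every player is best-responding is a pure Nash equilibrium.
Row against (Left, m1): payoffs 5, 8 → best response D.
Row against (Left, m2): payoffs 2, 8 → best response D.
Row against (Left, m3): payoffs 5, 3 → best response U.
Row against (Right, m1): payoffs 7, 0 → best response U.
Row against (Right, m2): payoffs 0, 4 → best response D.
Row against (Right, m3): payoffs 4, 3 → best response U.
Column against (U, m1): payoffs 0, 4 → best response Right.
Column against (U, m2): payoffs 5, 7 → best response Right.
Column against (U, m3): payoffs 9, 1 → best response Left.
Column against (D, m1): payoffs 8, 1 → best response Left.
Column against (D, m2): payoffs 7, 8 → best response Right.
Column against (D, m3): payoffs 0, 6 → best response Right.
Matrix against (U, Left): payoffs 5, 0, 7 → best response m3.
Matrix against (U, Right): payoffs 2, 8, 3 → best response m2.
Matrix against (D, Left): payoffs 8, 9, 2 → best response m2.
Matrix against (D, Right): payoffs 2, 6, 0 → best response m2.
Mutual best responses: (U, Left, m3); (D, Right, m2).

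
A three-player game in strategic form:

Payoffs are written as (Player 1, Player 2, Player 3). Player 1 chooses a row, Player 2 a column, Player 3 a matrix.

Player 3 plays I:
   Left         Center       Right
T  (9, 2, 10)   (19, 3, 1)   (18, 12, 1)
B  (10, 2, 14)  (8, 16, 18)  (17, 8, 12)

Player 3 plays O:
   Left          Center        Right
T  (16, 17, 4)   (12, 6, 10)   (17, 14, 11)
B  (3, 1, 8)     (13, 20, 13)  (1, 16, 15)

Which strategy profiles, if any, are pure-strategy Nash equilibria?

(T, Left, I): Player 1 can switch to B (9 → 10). Not NE.
(T, Left, O): Player 3 can switch to I (4 → 10). Not NE.
(T, Center, I): Player 2 can switch to Right (3 → 12). Not NE.
(T, Center, O): Player 1 can switch to B (12 → 13). Not NE.
(T, Right, I): Player 3 can switch to O (1 → 11). Not NE.
(T, Right, O): Player 2 can switch to Left (14 → 17). Not NE.
(The remaining 6 profiles each have a profitable deviation by the same check.)

No pure-strategy Nash equilibrium.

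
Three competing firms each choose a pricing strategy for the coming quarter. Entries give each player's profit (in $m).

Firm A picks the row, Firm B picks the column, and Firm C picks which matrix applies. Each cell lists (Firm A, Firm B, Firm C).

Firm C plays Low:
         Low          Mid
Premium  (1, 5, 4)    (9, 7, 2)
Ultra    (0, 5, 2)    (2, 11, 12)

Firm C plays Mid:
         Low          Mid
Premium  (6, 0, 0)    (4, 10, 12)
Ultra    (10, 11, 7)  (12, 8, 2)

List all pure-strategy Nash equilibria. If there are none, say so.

Firm A against (Low, Low): payoffs 1, 0 → best response Premium.
Firm A against (Low, Mid): payoffs 6, 10 → best response Ultra.
Firm A against (Mid, Low): payoffs 9, 2 → best response Premium.
Firm A against (Mid, Mid): payoffs 4, 12 → best response Ultra.
Firm B against (Premium, Low): payoffs 5, 7 → best response Mid.
Firm B against (Premium, Mid): payoffs 0, 10 → best response Mid.
Firm B against (Ultra, Low): payoffs 5, 11 → best response Mid.
Firm B against (Ultra, Mid): payoffs 11, 8 → best response Low.
Firm C against (Premium, Low): payoffs 4, 0 → best response Low.
Firm C against (Premium, Mid): payoffs 2, 12 → best response Mid.
Firm C against (Ultra, Low): payoffs 2, 7 → best response Mid.
Firm C against (Ultra, Mid): payoffs 12, 2 → best response Low.
Mutual best responses: (Ultra, Low, Mid).

The unique pure-strategy Nash equilibrium is (Ultra, Low, Mid).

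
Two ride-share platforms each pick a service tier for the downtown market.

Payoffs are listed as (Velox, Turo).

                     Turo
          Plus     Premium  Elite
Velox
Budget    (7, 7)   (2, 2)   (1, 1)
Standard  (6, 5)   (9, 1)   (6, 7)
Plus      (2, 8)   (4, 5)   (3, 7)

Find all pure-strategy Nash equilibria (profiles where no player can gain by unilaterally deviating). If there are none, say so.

The pure Nash equilibria are (Budget, Plus); (Standard, Elite).

Velox against Plus: payoffs 7, 6, 2 → best response Budget.
Velox against Premium: payoffs 2, 9, 4 → best response Standard.
Velox against Elite: payoffs 1, 6, 3 → best response Standard.
Turo against Budget: payoffs 7, 2, 1 → best response Plus.
Turo against Standard: payoffs 5, 1, 7 → best response Elite.
Turo against Plus: payoffs 8, 5, 7 → best response Plus.
Mutual best responses: (Budget, Plus); (Standard, Elite).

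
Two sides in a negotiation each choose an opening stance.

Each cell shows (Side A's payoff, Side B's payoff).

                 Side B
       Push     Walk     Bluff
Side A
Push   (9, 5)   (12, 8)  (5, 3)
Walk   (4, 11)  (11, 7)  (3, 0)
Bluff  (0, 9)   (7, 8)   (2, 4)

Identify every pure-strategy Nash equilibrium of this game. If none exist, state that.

Side A against Push: payoffs 9, 4, 0 → best response Push.
Side A against Walk: payoffs 12, 11, 7 → best response Push.
Side A against Bluff: payoffs 5, 3, 2 → best response Push.
Side B against Push: payoffs 5, 8, 3 → best response Walk.
Side B against Walk: payoffs 11, 7, 0 → best response Push.
Side B against Bluff: payoffs 9, 8, 4 → best response Push.
Mutual best responses: (Push, Walk).

(Push, Walk)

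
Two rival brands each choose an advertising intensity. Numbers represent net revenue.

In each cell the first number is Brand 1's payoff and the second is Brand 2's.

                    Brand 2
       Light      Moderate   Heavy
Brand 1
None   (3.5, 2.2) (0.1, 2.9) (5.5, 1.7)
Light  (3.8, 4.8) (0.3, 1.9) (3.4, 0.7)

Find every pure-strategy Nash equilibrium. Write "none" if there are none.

For each strategy profile, look for a profitable unilateral deviation.
(None, Light): Brand 1 can switch to Light (3.5 → 3.8). Not NE.
(None, Moderate): Brand 1 can switch to Light (0.1 → 0.3). Not NE.
(None, Heavy): Brand 2 can switch to Light (1.7 → 2.2). Not NE.
(Light, Light): Brand 1 gets 3.8, best alternative 3.5; Brand 2 gets 4.8, best alternative 1.9. No profitable deviation — NE.
(Light, Moderate): Brand 2 can switch to Light (1.9 → 4.8). Not NE.
(Light, Heavy): Brand 1 can switch to None (3.4 → 5.5). Not NE.

Pure NE: (Light, Light)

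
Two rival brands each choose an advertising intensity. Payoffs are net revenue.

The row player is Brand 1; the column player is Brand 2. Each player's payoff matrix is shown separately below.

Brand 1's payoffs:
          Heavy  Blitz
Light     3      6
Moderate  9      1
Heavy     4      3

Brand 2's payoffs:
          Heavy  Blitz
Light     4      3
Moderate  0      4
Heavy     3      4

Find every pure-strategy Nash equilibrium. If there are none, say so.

Brand 1 against Heavy: payoffs 3, 9, 4 → best response Moderate.
Brand 1 against Blitz: payoffs 6, 1, 3 → best response Light.
Brand 2 against Light: payoffs 4, 3 → best response Heavy.
Brand 2 against Moderate: payoffs 0, 4 → best response Blitz.
Brand 2 against Heavy: payoffs 3, 4 → best response Blitz.
No profile is a mutual best response for all players.

No pure-strategy Nash equilibrium.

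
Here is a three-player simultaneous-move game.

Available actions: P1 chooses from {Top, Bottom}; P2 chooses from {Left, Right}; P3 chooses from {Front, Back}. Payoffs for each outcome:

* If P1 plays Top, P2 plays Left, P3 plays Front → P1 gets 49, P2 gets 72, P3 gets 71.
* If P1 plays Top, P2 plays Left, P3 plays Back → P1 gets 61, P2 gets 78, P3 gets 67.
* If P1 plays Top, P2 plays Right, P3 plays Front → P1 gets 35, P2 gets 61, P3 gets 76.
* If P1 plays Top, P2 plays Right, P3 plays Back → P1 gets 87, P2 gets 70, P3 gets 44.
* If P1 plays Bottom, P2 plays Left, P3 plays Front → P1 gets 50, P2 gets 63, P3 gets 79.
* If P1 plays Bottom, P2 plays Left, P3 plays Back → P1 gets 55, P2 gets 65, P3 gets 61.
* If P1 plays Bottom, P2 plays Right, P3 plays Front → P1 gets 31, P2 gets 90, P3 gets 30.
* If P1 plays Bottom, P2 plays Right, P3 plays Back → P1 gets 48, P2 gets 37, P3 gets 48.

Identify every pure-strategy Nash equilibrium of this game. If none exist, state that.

P1 against (Left, Front): payoffs 49, 50 → best response Bottom.
P1 against (Left, Back): payoffs 61, 55 → best response Top.
P1 against (Right, Front): payoffs 35, 31 → best response Top.
P1 against (Right, Back): payoffs 87, 48 → best response Top.
P2 against (Top, Front): payoffs 72, 61 → best response Left.
P2 against (Top, Back): payoffs 78, 70 → best response Left.
P2 against (Bottom, Front): payoffs 63, 90 → best response Right.
P2 against (Bottom, Back): payoffs 65, 37 → best response Left.
P3 against (Top, Left): payoffs 71, 67 → best response Front.
P3 against (Top, Right): payoffs 76, 44 → best response Front.
P3 against (Bottom, Left): payoffs 79, 61 → best response Front.
P3 against (Bottom, Right): payoffs 30, 48 → best response Back.
No profile is a mutual best response for all players.

There is no pure-strategy Nash equilibrium.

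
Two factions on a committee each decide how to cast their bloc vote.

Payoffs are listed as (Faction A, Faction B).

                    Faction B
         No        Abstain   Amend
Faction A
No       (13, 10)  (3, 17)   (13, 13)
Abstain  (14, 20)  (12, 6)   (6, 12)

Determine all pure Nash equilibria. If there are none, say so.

The unique pure-strategy Nash equilibrium is (Abstain, No).

For each strategy profile, look for a profitable unilateral deviation.
(No, No): Faction A can switch to Abstain (13 → 14). Not NE.
(No, Abstain): Faction A can switch to Abstain (3 → 12). Not NE.
(No, Amend): Faction B can switch to Abstain (13 → 17). Not NE.
(Abstain, No): Faction A gets 14, best alternative 13; Faction B gets 20, best alternative 12. No profitable deviation — NE.
(Abstain, Abstain): Faction B can switch to No (6 → 20). Not NE.
(Abstain, Amend): Faction A can switch to No (6 → 13). Not NE.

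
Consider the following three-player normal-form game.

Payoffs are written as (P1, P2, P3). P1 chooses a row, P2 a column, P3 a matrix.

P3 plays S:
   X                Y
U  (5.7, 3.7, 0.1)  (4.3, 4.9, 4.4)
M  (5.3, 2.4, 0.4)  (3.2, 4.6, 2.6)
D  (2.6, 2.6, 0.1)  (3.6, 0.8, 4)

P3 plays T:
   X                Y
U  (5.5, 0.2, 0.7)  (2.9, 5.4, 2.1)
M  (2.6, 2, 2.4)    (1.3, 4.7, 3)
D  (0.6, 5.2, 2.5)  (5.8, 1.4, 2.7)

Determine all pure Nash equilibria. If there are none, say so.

P1 against (X, S): payoffs 5.7, 5.3, 2.6 → best response U.
P1 against (X, T): payoffs 5.5, 2.6, 0.6 → best response U.
P1 against (Y, S): payoffs 4.3, 3.2, 3.6 → best response U.
P1 against (Y, T): payoffs 2.9, 1.3, 5.8 → best response D.
P2 against (U, S): payoffs 3.7, 4.9 → best response Y.
P2 against (U, T): payoffs 0.2, 5.4 → best response Y.
P2 against (M, S): payoffs 2.4, 4.6 → best response Y.
P2 against (M, T): payoffs 2, 4.7 → best response Y.
P2 against (D, S): payoffs 2.6, 0.8 → best response X.
P2 against (D, T): payoffs 5.2, 1.4 → best response X.
P3 against (U, X): payoffs 0.1, 0.7 → best response T.
P3 against (U, Y): payoffs 4.4, 2.1 → best response S.
P3 against (M, X): payoffs 0.4, 2.4 → best response T.
P3 against (M, Y): payoffs 2.6, 3 → best response T.
P3 against (D, X): payoffs 0.1, 2.5 → best response T.
P3 against (D, Y): payoffs 4, 2.7 → best response S.
Mutual best responses: (U, Y, S).

The unique pure-strategy Nash equilibrium is (U, Y, S).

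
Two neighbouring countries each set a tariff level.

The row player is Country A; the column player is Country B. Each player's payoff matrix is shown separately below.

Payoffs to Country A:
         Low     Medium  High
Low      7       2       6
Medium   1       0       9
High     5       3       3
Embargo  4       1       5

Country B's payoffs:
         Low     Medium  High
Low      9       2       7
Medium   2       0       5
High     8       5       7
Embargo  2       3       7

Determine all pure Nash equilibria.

The pure Nash equilibria are (Low, Low), (Medium, High).

Country A against Low: payoffs 7, 1, 5, 4 → best response Low.
Country A against Medium: payoffs 2, 0, 3, 1 → best response High.
Country A against High: payoffs 6, 9, 3, 5 → best response Medium.
Country B against Low: payoffs 9, 2, 7 → best response Low.
Country B against Medium: payoffs 2, 0, 5 → best response High.
Country B against High: payoffs 8, 5, 7 → best response Low.
Country B against Embargo: payoffs 2, 3, 7 → best response High.
Mutual best responses: (Low, Low); (Medium, High).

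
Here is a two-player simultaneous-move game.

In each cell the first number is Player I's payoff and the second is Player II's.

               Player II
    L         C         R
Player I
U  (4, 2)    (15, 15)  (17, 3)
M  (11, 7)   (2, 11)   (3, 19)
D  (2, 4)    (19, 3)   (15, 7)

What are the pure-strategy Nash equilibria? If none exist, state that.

This game has no pure Nash equilibrium.

(U, L): Player I can switch to M (4 → 11). Not NE.
(U, C): Player I can switch to D (15 → 19). Not NE.
(U, R): Player II can switch to C (3 → 15). Not NE.
(M, L): Player II can switch to C (7 → 11). Not NE.
(M, C): Player I can switch to U (2 → 15). Not NE.
(M, R): Player I can switch to U (3 → 17). Not NE.
(D, L): Player I can switch to U (2 → 4). Not NE.
(D, C): Player II can switch to L (3 → 4). Not NE.
(The remaining 1 profile has a profitable deviation by the same check.)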